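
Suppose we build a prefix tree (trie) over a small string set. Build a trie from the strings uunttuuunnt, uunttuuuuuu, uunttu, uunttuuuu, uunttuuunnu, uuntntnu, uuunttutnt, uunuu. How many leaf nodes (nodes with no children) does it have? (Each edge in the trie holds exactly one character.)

6

Leaves are exactly the stored words that no other stored word extends.
Those words: "uuntntnu", "uunttuuunnt", "uunttuuunnu", "uunttuuuuuu", "uunuu", "uuunttutnt"
Leaf count: 6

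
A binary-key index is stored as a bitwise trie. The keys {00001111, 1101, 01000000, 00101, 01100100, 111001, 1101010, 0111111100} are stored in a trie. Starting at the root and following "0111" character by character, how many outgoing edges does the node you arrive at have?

Follow the path "0111" to its node, then look at its outgoing edges.
Characters that immediately follow "0111" among the stored strings: {1}.
That node has 1 child edge.

1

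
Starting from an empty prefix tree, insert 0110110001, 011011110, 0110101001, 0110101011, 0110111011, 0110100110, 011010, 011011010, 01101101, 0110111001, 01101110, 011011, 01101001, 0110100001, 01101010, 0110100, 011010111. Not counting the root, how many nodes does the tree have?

Trace insertions, counting only characters that open a new branch:
  "0110110001" → 10 new (0, 1, 1, 0, 1, 1, 0, 0, 0, 1)
  "011011110" → prefix "011011" already present; 3 new (1, 1, 0)
  "0110101001" → prefix "01101" already present; 5 new (0, 1, 0, 0, 1)
  "0110101011" → prefix "01101010" already present; 2 new (1, 1)
  "0110111011" → prefix "0110111" already present; 3 new (0, 1, 1)
  "0110100110" → prefix "011010" already present; 4 new (0, 1, 1, 0)
  "011010" → prefix "011010" already present; 0 new (none)
  "011011010" → prefix "0110110" already present; 2 new (1, 0)
  "01101101" → prefix "01101101" already present; 0 new (none)
  "0110111001" → prefix "01101110" already present; 2 new (0, 1)
  "01101110" → prefix "01101110" already present; 0 new (none)
  "011011" → prefix "011011" already present; 0 new (none)
  "01101001" → prefix "01101001" already present; 0 new (none)
  "0110100001" → prefix "0110100" already present; 3 new (0, 0, 1)
  "01101010" → prefix "01101010" already present; 0 new (none)
  "0110100" → prefix "0110100" already present; 0 new (none)
  "011010111" → prefix "0110101" already present; 2 new (1, 1)
Total nodes = 10 + 3 + 5 + 2 + 3 + 4 + 0 + 2 + 0 + 2 + 0 + 0 + 0 + 3 + 0 + 0 + 2 = 36

36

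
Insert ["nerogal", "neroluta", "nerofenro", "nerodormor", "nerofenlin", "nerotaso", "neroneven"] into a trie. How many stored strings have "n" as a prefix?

Traverse to the node for "n", then collect every word in that subtree.
Matches: "nerodormor", "nerofenlin", "nerofenro", "nerogal", "neroluta", "neroneven", "nerotaso"
Count: 7

7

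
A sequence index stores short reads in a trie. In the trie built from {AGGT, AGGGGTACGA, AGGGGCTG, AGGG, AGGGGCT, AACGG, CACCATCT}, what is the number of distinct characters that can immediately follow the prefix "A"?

2

Walk "A" from the root, arriving at one node.
Characters that immediately follow "A" among the stored strings: {A, G}.
That node has 2 child edges.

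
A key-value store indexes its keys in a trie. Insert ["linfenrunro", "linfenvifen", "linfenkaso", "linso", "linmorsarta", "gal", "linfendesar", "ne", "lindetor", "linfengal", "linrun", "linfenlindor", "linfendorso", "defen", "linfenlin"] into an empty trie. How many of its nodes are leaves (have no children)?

Leaves are exactly the stored words that no other stored word extends.
Those words: "defen", "gal", "lindetor", "linfendesar", "linfendorso", "linfengal", "linfenkaso", "linfenlindor", "linfenrunro", "linfenvifen", "linmorsarta", "linrun", "linso", "ne"
Leaf count: 14

14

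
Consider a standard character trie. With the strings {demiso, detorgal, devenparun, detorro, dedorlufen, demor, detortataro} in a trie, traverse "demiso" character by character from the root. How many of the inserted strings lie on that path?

1

Check each prefix of "demiso" against the stored set — each match is an end-marker on the path.
Prefixes of the query that are stored words: "demiso"
Count: 1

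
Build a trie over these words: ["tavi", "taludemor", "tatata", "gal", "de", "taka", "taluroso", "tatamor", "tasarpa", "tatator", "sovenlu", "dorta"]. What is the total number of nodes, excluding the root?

Insert word by word; a character creates a node only if that edge doesn't already exist:
  "tavi" → 4 new (t, a, v, i)
  "taludemor" → prefix "ta" already present; 7 new (l, u, d, e, m, o, r)
  "tatata" → prefix "ta" already present; 4 new (t, a, t, a)
  "gal" → 3 new (g, a, l)
  "de" → 2 new (d, e)
  "taka" → prefix "ta" already present; 2 new (k, a)
  "taluroso" → prefix "talu" already present; 4 new (r, o, s, o)
  "tatamor" → prefix "tata" already present; 3 new (m, o, r)
  "tasarpa" → prefix "ta" already present; 5 new (s, a, r, p, a)
  "tatator" → prefix "tatat" already present; 2 new (o, r)
  "sovenlu" → 7 new (s, o, v, e, n, l, u)
  "dorta" → prefix "d" already present; 4 new (o, r, t, a)
Total nodes = 4 + 7 + 4 + 3 + 2 + 2 + 4 + 3 + 5 + 2 + 7 + 4 = 47

47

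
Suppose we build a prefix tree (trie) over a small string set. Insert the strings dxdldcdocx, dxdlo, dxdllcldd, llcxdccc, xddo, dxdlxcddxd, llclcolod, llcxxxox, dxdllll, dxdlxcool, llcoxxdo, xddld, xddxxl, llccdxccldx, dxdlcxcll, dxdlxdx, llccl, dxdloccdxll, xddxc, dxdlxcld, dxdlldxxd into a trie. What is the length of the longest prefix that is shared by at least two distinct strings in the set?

Look for the deepest trie node that still has at least two words in its subtree.
e.g. "dxdlxcddxd" and "dxdlxcld" share the prefix "dxdlxc" of length 6; no pair shares a longer one.
Longest shared-prefix length: 6

6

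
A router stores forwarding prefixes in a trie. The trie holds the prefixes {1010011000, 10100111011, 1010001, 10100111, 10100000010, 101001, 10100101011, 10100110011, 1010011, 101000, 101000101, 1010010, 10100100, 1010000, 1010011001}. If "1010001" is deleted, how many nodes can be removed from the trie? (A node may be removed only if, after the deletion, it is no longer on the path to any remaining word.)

0

A node on "1010001"'s path can go only if nothing else ends at it or branches off below it.
Every node on "1010001" is still needed (e.g. by "101000101"), so nothing is freed.
Nodes removed: 0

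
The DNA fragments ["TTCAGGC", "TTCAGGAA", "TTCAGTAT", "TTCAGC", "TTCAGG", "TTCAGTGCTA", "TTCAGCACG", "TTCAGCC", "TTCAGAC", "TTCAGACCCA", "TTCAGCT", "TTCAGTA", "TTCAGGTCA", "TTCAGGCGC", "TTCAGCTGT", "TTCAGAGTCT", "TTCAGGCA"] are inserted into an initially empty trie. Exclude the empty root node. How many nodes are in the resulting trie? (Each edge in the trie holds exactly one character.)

39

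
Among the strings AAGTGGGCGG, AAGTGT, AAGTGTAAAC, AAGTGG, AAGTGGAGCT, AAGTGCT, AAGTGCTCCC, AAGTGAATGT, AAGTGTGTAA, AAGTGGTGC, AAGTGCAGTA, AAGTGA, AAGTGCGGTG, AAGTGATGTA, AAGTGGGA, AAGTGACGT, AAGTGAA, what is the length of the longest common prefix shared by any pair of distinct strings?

7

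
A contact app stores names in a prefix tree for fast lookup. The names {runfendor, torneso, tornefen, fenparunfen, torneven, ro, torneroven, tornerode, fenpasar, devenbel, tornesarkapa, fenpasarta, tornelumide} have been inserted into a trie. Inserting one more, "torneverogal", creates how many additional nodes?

Walking "torneverogal" from the root, the first 7 characters ("torneve") follow existing edges; "r" is the first miss.
New nodes needed: |"torneverogal"| − 7 = 12 − 7 = 5.

5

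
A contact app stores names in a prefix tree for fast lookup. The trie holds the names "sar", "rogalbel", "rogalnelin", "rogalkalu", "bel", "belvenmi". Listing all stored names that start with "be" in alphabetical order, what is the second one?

DFS of the "be" subtree visits, in order: "bel", "belvenmi"
Position 2: belvenmi

belvenmi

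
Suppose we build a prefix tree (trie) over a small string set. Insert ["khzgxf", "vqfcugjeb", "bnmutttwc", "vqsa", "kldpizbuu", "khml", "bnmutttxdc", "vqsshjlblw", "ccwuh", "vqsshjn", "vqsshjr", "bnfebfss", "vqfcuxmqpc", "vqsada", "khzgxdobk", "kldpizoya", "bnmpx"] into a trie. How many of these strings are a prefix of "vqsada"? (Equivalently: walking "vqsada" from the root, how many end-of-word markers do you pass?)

2

Walk "vqsada" from the root; an end-of-word marker is hit whenever a stored word is a prefix of "vqsada".
Prefixes of the query that are stored words: "vqsa", "vqsada"
Count: 2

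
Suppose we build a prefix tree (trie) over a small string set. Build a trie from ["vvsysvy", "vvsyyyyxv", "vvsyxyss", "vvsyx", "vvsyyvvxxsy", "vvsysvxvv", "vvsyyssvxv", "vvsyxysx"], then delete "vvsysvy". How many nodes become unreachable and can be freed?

Walk "vvsysvy" from the leaf back toward the root, removing each node that no remaining word uses.
The suffix "y" (1 node) is used only by "vvsysvy"; the node for "vvsysv" still has the child "x", so pruning stops there.
Nodes removed: 1

1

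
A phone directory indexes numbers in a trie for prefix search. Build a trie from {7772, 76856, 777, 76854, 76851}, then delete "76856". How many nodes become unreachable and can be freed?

After clearing the end-marker at "76856", prune upward until reaching a node still needed by another word.
The suffix "6" (1 node) is used only by "76856"; the node for "7685" still has the child "4", so pruning stops there.
Nodes removed: 1

1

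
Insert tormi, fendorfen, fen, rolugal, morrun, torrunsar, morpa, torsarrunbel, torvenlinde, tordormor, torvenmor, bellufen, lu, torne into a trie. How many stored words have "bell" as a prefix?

1

Traverse to the node for "bell", then collect every word in that subtree.
Words under "bell": bellufen
Count: 1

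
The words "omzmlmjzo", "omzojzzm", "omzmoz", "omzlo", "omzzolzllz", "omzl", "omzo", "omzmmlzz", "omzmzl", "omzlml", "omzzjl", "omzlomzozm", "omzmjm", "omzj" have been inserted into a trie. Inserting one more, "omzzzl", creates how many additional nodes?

"omzz" is already a path in the trie; the remaining "zl" must be added.
Each of the 2 remaining characters creates one node.

2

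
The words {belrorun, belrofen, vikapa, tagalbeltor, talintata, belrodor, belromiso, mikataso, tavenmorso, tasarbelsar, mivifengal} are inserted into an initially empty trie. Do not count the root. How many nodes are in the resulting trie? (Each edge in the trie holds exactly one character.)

75

For each word, the new-node count is its length minus the longest prefix already in the trie:
  "belrorun" → 8 new (b, e, l, r, o, r, u, n)
  "belrofen" → prefix "belro" already present; 3 new (f, e, n)
  "vikapa" → 6 new (v, i, k, a, p, a)
  "tagalbeltor" → 11 new (t, a, g, a, l, b, e, l, t, o, r)
  "talintata" → prefix "ta" already present; 7 new (l, i, n, t, a, t, a)
  "belrodor" → prefix "belro" already present; 3 new (d, o, r)
  "belromiso" → prefix "belro" already present; 4 new (m, i, s, o)
  "mikataso" → 8 new (m, i, k, a, t, a, s, o)
  "tavenmorso" → prefix "ta" already present; 8 new (v, e, n, m, o, r, s, o)
  "tasarbelsar" → prefix "ta" already present; 9 new (s, a, r, b, e, l, s, a, r)
  "mivifengal" → prefix "mi" already present; 8 new (v, i, f, e, n, g, a, l)
Total nodes = 8 + 3 + 6 + 11 + 7 + 3 + 4 + 8 + 8 + 9 + 8 = 75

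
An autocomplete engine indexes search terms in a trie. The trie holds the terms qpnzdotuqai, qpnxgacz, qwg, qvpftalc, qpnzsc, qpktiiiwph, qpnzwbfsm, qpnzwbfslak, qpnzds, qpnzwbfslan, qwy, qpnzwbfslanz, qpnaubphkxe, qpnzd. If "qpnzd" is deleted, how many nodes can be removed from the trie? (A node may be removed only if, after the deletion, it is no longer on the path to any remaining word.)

Walk "qpnzd" from the leaf back toward the root, removing each node that no remaining word uses.
Every node on "qpnzd" is still needed (e.g. by "qpnzdotuqai"), so nothing is freed.
Nodes removed: 0

0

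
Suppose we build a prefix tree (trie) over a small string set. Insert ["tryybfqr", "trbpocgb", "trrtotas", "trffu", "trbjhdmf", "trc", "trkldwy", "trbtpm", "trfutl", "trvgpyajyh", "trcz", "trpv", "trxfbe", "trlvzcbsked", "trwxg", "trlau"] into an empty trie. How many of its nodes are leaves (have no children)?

15

A leaf is a node with no children — equivalently, the end of a word that is not a proper prefix of any other stored word.
Those words: "trbjhdmf", "trbpocgb", "trbtpm", "trcz", "trffu", "trfutl", "trkldwy", "trlau", "trlvzcbsked", "trpv", "trrtotas", "trvgpyajyh", "trwxg", "trxfbe", "tryybfqr"
Leaf count: 15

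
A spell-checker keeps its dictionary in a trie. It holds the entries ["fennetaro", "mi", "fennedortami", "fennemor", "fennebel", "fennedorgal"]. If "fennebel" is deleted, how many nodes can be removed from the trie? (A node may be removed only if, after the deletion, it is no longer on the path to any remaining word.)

3

After clearing the end-marker at "fennebel", prune upward until reaching a node still needed by another word.
The suffix "bel" (3 nodes) is used only by "fennebel"; the node for "fenne" still has the child "t", so pruning stops there.
Nodes removed: 3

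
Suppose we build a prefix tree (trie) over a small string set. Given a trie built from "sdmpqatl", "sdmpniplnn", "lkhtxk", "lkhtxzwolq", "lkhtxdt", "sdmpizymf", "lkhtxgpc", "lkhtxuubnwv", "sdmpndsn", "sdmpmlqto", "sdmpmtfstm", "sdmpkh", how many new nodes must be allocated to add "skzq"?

The longest prefix of "skzq" already in the trie is "s" (length 1).
New nodes needed: |"skzq"| − 1 = 4 − 1 = 3.

3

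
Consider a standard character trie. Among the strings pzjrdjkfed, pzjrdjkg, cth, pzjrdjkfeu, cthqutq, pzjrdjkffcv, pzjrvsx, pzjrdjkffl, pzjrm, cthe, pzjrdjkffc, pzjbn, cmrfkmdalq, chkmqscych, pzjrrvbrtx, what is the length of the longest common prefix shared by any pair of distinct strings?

10

Equivalently: take the maximum, over all pairs, of their longest common prefix length.
e.g. "pzjrdjkffc" and "pzjrdjkffcv" share the prefix "pzjrdjkffc" of length 10; no pair shares a longer one.
Longest shared-prefix length: 10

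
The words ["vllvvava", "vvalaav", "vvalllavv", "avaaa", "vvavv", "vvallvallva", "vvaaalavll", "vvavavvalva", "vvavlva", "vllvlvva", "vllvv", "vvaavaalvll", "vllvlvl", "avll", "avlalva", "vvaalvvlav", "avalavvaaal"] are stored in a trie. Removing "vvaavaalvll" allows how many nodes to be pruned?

7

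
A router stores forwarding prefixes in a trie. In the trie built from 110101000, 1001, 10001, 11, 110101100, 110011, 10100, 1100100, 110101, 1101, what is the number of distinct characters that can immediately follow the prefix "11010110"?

1

The children of the "11010110" node are the distinct next characters among strings starting with "11010110".
Characters that immediately follow "11010110" among the stored strings: {0}.
That node has 1 child edge.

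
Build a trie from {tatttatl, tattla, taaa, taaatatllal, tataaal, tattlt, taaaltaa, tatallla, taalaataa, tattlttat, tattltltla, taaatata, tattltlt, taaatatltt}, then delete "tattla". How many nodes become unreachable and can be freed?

1

Walk "tattla" from the leaf back toward the root, removing each node that no remaining word uses.
The suffix "a" (1 node) is used only by "tattla"; the node for "tattl" still has the child "t", so pruning stops there.
Nodes removed: 1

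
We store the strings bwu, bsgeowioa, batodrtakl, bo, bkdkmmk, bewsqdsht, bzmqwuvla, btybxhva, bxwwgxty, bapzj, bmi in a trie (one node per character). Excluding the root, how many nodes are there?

Insert word by word; a character creates a node only if that edge doesn't already exist:
  "bwu" → 3 new (b, w, u)
  "bsgeowioa" → prefix "b" already present; 8 new (s, g, e, o, w, i, o, a)
  "batodrtakl" → prefix "b" already present; 9 new (a, t, o, d, r, t, a, k, l)
  "bo" → prefix "b" already present; 1 new (o)
  "bkdkmmk" → prefix "b" already present; 6 new (k, d, k, m, m, k)
  "bewsqdsht" → prefix "b" already present; 8 new (e, w, s, q, d, s, h, t)
  "bzmqwuvla" → prefix "b" already present; 8 new (z, m, q, w, u, v, l, a)
  "btybxhva" → prefix "b" already present; 7 new (t, y, b, x, h, v, a)
  "bxwwgxty" → prefix "b" already present; 7 new (x, w, w, g, x, t, y)
  "bapzj" → prefix "ba" already present; 3 new (p, z, j)
  "bmi" → prefix "b" already present; 2 new (m, i)
Total nodes = 3 + 8 + 9 + 1 + 6 + 8 + 8 + 7 + 7 + 3 + 2 = 62

62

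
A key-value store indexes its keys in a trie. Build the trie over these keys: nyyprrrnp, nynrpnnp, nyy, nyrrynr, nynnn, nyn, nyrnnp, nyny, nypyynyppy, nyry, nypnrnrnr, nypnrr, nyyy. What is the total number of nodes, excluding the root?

43

Count nodes per top-level branch (shared prefixes stored once):
  'n'-branch (nyn, nynnn, nynrpnnp, nyny, nypnrnrnr, nypnrr, nypyynyppy, nyrnnp, nyrrynr, nyry, nyy, nyyprrrnp, nyyy): 43 nodes
Sum: 43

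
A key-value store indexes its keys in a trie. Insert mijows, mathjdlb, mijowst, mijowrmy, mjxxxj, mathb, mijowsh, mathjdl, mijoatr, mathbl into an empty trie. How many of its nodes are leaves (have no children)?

A leaf is a node with no children — equivalently, the end of a word that is not a proper prefix of any other stored word.
Those words: "mathbl", "mathjdlb", "mijoatr", "mijowrmy", "mijowsh", "mijowst", "mjxxxj"
Leaf count: 7

7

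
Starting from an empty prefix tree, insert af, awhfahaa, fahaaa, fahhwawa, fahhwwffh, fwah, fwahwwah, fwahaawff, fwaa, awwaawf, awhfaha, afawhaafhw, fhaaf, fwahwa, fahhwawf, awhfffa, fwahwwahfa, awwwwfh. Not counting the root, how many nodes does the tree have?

65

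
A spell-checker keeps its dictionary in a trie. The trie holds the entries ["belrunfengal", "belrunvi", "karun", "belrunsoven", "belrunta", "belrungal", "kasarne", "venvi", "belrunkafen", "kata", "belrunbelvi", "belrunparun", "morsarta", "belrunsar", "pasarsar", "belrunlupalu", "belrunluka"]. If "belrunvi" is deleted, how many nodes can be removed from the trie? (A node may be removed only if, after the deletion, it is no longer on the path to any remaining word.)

A node on "belrunvi"'s path can go only if nothing else ends at it or branches off below it.
The suffix "vi" (2 nodes) is used only by "belrunvi"; the node for "belrun" still has the child "f", so pruning stops there.
Nodes removed: 2

2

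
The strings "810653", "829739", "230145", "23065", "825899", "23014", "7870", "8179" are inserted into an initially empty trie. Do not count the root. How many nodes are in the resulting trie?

29

Count nodes per top-level branch (shared prefixes stored once):
  '2'-branch (23014, 230145, 23065): 8 nodes
  '7'-branch (7870): 4 nodes
  '8'-branch (810653, 8179, 825899, 829739): 17 nodes
Sum: 29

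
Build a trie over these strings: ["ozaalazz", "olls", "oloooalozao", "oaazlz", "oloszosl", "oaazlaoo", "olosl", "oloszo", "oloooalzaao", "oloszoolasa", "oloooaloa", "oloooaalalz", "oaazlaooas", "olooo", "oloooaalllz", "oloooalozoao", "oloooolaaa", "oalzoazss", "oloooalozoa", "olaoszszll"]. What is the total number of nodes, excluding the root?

Count nodes per top-level branch (shared prefixes stored once):
  'o'-branch (oaazlaoo, oaazlaooas, oaazlz, oalzoazss, olaoszszll, olls, olooo, oloooaalalz, oloooaalllz, oloooaloa, oloooalozao, oloooalozoa, oloooalozoao, oloooalzaao, oloooolaaa, olosl, oloszo, oloszoolasa, oloszosl, ozaalazz): 77 nodes
Sum: 77

77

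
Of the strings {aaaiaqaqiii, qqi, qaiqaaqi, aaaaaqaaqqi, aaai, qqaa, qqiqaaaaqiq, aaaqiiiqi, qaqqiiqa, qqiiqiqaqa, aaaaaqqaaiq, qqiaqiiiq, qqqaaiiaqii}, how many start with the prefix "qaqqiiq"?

1

Traverse to the node for "qaqqiiq", then collect every word in that subtree.
Words under "qaqqiiq": qaqqiiqa
Count: 1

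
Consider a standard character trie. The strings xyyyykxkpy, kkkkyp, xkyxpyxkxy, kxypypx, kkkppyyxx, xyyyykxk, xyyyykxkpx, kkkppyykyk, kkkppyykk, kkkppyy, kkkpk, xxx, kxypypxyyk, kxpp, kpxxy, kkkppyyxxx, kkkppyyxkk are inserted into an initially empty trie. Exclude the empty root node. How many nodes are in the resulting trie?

57

For each word, the new-node count is its length minus the longest prefix already in the trie:
  "xyyyykxkpy" → 10 new (x, y, y, y, y, k, x, k, p, y)
  "kkkkyp" → 6 new (k, k, k, k, y, p)
  "xkyxpyxkxy" → prefix "x" already present; 9 new (k, y, x, p, y, x, k, x, y)
  "kxypypx" → prefix "k" already present; 6 new (x, y, p, y, p, x)
  "kkkppyyxx" → prefix "kkk" already present; 6 new (p, p, y, y, x, x)
  "xyyyykxk" → prefix "xyyyykxk" already present; 0 new (none)
  "xyyyykxkpx" → prefix "xyyyykxkp" already present; 1 new (x)
  "kkkppyykyk" → prefix "kkkppyy" already present; 3 new (k, y, k)
  "kkkppyykk" → prefix "kkkppyyk" already present; 1 new (k)
  "kkkppyy" → prefix "kkkppyy" already present; 0 new (none)
  "kkkpk" → prefix "kkkp" already present; 1 new (k)
  "xxx" → prefix "x" already present; 2 new (x, x)
  "kxypypxyyk" → prefix "kxypypx" already present; 3 new (y, y, k)
  "kxpp" → prefix "kx" already present; 2 new (p, p)
  "kpxxy" → prefix "k" already present; 4 new (p, x, x, y)
  "kkkppyyxxx" → prefix "kkkppyyxx" already present; 1 new (x)
  "kkkppyyxkk" → prefix "kkkppyyx" already present; 2 new (k, k)
Total nodes = 10 + 6 + 9 + 6 + 6 + 0 + 1 + 3 + 1 + 0 + 1 + 2 + 3 + 2 + 4 + 1 + 2 = 57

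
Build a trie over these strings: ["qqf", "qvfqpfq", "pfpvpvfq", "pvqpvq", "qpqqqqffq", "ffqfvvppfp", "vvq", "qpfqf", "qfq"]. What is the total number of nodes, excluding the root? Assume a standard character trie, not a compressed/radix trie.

48

Count nodes per top-level branch (shared prefixes stored once):
  'f'-branch (ffqfvvppfp): 10 nodes
  'p'-branch (pfpvpvfq, pvqpvq): 13 nodes
  'q'-branch (qfq, qpfqf, qpqqqqffq, qqf, qvfqpfq): 22 nodes
  'v'-branch (vvq): 3 nodes
Sum: 48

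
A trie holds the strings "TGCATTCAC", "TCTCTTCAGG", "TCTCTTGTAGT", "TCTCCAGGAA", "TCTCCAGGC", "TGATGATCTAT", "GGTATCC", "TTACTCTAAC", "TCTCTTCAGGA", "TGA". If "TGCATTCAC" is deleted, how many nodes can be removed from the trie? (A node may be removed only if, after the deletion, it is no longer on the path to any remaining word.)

7

Walk "TGCATTCAC" from the leaf back toward the root, removing each node that no remaining word uses.
The suffix "CATTCAC" (7 nodes) is used only by "TGCATTCAC"; the node for "TG" still has the child "A", so pruning stops there.
Nodes removed: 7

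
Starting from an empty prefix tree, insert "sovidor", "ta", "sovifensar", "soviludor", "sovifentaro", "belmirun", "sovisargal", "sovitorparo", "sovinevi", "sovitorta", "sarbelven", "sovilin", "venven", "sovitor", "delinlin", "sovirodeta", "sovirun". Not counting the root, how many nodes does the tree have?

83

Count nodes per top-level branch (shared prefixes stored once):
  'b'-branch (belmirun): 8 nodes
  'd'-branch (delinlin): 8 nodes
  's'-branch (sarbelven, sovidor, sovifensar, sovifentaro, sovilin, soviludor, sovinevi, sovirodeta, sovirun, sovisargal, sovitor, sovitorparo, sovitorta): 59 nodes
  't'-branch (ta): 2 nodes
  'v'-branch (venven): 6 nodes
Sum: 83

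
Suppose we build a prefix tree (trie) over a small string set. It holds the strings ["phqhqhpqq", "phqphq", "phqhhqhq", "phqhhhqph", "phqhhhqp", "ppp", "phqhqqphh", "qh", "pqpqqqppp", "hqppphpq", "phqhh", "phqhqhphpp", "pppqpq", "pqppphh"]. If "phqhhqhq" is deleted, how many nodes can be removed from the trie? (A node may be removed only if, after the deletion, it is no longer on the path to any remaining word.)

A node on "phqhhqhq"'s path can go only if nothing else ends at it or branches off below it.
The suffix "qhq" (3 nodes) is used only by "phqhhqhq"; the node for "phqhh" still has the child "h", so pruning stops there.
Nodes removed: 3

3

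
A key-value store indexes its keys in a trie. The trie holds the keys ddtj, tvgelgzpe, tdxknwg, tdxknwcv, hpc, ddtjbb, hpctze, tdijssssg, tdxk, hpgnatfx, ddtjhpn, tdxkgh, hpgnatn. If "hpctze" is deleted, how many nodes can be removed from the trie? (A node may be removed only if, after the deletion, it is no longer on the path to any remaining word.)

3

After clearing the end-marker at "hpctze", prune upward until reaching a node still needed by another word.
The suffix "tze" (3 nodes) is used only by "hpctze"; "hpc" is itself a stored word, so pruning stops there.
Nodes removed: 3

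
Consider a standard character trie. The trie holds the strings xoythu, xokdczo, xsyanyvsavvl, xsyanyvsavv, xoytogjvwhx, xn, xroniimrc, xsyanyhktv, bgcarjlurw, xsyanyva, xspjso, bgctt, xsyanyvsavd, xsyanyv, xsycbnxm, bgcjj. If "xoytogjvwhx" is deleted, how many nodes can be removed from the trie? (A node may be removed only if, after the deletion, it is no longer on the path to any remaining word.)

Walk "xoytogjvwhx" from the leaf back toward the root, removing each node that no remaining word uses.
The suffix "ogjvwhx" (7 nodes) is used only by "xoytogjvwhx"; the node for "xoyt" still has the child "h", so pruning stops there.
Nodes removed: 7

7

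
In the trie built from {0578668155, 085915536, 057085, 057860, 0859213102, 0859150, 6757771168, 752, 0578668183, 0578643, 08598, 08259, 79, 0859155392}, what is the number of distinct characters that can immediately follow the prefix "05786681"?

2

The children of the "05786681" node are the distinct next characters among strings starting with "05786681".
Characters that immediately follow "05786681" among the stored strings: {5, 8}.
That node has 2 child edges.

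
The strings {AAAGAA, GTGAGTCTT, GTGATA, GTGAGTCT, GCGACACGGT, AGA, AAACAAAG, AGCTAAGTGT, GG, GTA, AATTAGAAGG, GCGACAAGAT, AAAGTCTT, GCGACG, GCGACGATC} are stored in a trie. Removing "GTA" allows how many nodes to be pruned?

1

After clearing the end-marker at "GTA", prune upward until reaching a node still needed by another word.
The suffix "A" (1 node) is used only by "GTA"; the node for "GT" still has the child "G", so pruning stops there.
Nodes removed: 1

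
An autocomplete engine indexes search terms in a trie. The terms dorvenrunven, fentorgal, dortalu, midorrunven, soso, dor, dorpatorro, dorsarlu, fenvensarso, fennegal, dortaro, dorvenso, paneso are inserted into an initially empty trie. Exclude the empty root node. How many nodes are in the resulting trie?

75

Trace insertions, counting only characters that open a new branch:
  "dorvenrunven" → 12 new (d, o, r, v, e, n, r, u, n, v, e, n)
  "fentorgal" → 9 new (f, e, n, t, o, r, g, a, l)
  "dortalu" → prefix "dor" already present; 4 new (t, a, l, u)
  "midorrunven" → 11 new (m, i, d, o, r, r, u, n, v, e, n)
  "soso" → 4 new (s, o, s, o)
  "dor" → prefix "dor" already present; 0 new (none)
  "dorpatorro" → prefix "dor" already present; 7 new (p, a, t, o, r, r, o)
  "dorsarlu" → prefix "dor" already present; 5 new (s, a, r, l, u)
  "fenvensarso" → prefix "fen" already present; 8 new (v, e, n, s, a, r, s, o)
  "fennegal" → prefix "fen" already present; 5 new (n, e, g, a, l)
  "dortaro" → prefix "dorta" already present; 2 new (r, o)
  "dorvenso" → prefix "dorven" already present; 2 new (s, o)
  "paneso" → 6 new (p, a, n, e, s, o)
Total nodes = 12 + 9 + 4 + 11 + 4 + 0 + 7 + 5 + 8 + 5 + 2 + 2 + 6 = 75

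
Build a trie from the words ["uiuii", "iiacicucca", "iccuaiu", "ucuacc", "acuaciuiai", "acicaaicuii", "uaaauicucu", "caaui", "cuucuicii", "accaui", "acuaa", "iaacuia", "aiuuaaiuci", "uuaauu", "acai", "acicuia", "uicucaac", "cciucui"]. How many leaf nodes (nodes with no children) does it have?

A leaf is a node with no children — equivalently, the end of a word that is not a proper prefix of any other stored word.
Those words: "acai", "accaui", "acicaaicuii", "acicuia", "acuaa", "acuaciuiai", "aiuuaaiuci", "caaui", "cciucui", "cuucuicii", "iaacuia", "iccuaiu", "iiacicucca", "uaaauicucu", "ucuacc", "uicucaac", "uiuii", "uuaauu"
Leaf count: 18

18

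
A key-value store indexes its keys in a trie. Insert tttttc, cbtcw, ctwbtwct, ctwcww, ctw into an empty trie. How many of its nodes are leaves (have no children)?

4

A leaf is a node with no children — equivalently, the end of a word that is not a proper prefix of any other stored word.
Those words: "cbtcw", "ctwbtwct", "ctwcww", "tttttc"
Leaf count: 4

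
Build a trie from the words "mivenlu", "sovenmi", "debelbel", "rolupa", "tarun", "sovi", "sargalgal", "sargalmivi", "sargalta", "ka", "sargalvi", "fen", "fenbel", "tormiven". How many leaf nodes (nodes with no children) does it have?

13

A leaf is a node with no children — equivalently, the end of a word that is not a proper prefix of any other stored word.
Those words: "debelbel", "fenbel", "ka", "mivenlu", "rolupa", "sargalgal", "sargalmivi", "sargalta", "sargalvi", "sovenmi", "sovi", "tarun", "tormiven"
Leaf count: 13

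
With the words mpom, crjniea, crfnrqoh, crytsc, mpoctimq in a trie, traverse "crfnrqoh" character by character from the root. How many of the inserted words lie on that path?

Check each prefix of "crfnrqoh" against the stored set — each match is an end-marker on the path.
Prefixes of the query that are stored words: "crfnrqoh"
Count: 1

1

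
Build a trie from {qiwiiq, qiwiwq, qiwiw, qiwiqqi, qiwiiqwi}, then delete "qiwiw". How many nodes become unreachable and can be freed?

0

After clearing the end-marker at "qiwiw", prune upward until reaching a node still needed by another word.
Every node on "qiwiw" is still needed (e.g. by "qiwiwq"), so nothing is freed.
Nodes removed: 0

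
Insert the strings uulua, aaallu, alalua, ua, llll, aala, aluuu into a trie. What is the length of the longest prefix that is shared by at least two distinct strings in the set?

2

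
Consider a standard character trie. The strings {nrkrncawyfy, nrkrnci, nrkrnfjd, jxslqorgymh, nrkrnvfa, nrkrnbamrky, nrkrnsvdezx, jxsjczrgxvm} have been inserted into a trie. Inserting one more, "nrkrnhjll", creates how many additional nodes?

4

The longest prefix of "nrkrnhjll" already in the trie is "nrkrn" (length 5).
New nodes needed: |"nrkrnhjll"| − 5 = 9 − 5 = 4.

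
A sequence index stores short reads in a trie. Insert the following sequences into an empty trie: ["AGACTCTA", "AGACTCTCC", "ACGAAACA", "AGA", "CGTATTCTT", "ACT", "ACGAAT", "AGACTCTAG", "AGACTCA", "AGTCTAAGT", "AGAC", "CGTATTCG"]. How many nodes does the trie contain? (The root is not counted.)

38

Trace insertions, counting only characters that open a new branch:
  "AGACTCTA" → 8 new (A, G, A, C, T, C, T, A)
  "AGACTCTCC" → prefix "AGACTCT" already present; 2 new (C, C)
  "ACGAAACA" → prefix "A" already present; 7 new (C, G, A, A, A, C, A)
  "AGA" → prefix "AGA" already present; 0 new (none)
  "CGTATTCTT" → 9 new (C, G, T, A, T, T, C, T, T)
  "ACT" → prefix "AC" already present; 1 new (T)
  "ACGAAT" → prefix "ACGAA" already present; 1 new (T)
  "AGACTCTAG" → prefix "AGACTCTA" already present; 1 new (G)
  "AGACTCA" → prefix "AGACTC" already present; 1 new (A)
  "AGTCTAAGT" → prefix "AG" already present; 7 new (T, C, T, A, A, G, T)
  "AGAC" → prefix "AGAC" already present; 0 new (none)
  "CGTATTCG" → prefix "CGTATTC" already present; 1 new (G)
Total nodes = 8 + 2 + 7 + 0 + 9 + 1 + 1 + 1 + 1 + 7 + 0 + 1 = 38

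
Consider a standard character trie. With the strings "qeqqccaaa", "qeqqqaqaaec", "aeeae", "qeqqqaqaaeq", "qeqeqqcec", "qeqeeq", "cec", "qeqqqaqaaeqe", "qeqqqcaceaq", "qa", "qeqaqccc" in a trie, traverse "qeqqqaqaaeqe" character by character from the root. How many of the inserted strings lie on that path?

2

Traverse "qeqqqaqaaeqe" character by character; count nodes along the way that are marked as word ends.
Prefixes of the query that are stored words: "qeqqqaqaaeq", "qeqqqaqaaeqe"
Count: 2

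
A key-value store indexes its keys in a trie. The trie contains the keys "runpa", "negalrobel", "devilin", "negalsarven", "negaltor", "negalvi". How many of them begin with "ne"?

Walk to "ne"; the words in its subtree are exactly those with that prefix.
Matches: "negalrobel", "negalsarven", "negaltor", "negalvi"
Count: 4

4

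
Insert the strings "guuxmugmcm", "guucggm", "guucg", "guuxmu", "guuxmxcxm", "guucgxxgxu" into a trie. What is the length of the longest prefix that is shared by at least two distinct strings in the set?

6

The deepest shared node is where two words last agree before diverging.
"guuxmu" and "guuxmugmcm" agree on "guuxmu" (6 characters) before diverging; nothing deeper is shared.
Longest shared-prefix length: 6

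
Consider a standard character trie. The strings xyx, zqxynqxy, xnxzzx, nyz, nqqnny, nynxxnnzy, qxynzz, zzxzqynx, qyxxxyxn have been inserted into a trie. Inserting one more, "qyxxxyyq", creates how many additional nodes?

2

The longest prefix of "qyxxxyyq" already in the trie is "qyxxxy" (length 6).
New nodes needed: |"qyxxxyyq"| − 6 = 8 − 6 = 2.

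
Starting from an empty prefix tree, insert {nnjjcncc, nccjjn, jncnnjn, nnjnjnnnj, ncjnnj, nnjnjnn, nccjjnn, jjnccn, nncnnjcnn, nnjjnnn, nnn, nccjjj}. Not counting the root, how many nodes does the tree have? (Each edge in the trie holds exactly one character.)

Insert word by word; a character creates a node only if that edge doesn't already exist:
  "nnjjcncc" → 8 new (n, n, j, j, c, n, c, c)
  "nccjjn" → prefix "n" already present; 5 new (c, c, j, j, n)
  "jncnnjn" → 7 new (j, n, c, n, n, j, n)
  "nnjnjnnnj" → prefix "nnj" already present; 6 new (n, j, n, n, n, j)
  "ncjnnj" → prefix "nc" already present; 4 new (j, n, n, j)
  "nnjnjnn" → prefix "nnjnjnn" already present; 0 new (none)
  "nccjjnn" → prefix "nccjjn" already present; 1 new (n)
  "jjnccn" → prefix "j" already present; 5 new (j, n, c, c, n)
  "nncnnjcnn" → prefix "nn" already present; 7 new (c, n, n, j, c, n, n)
  "nnjjnnn" → prefix "nnjj" already present; 3 new (n, n, n)
  "nnn" → prefix "nn" already present; 1 new (n)
  "nccjjj" → prefix "nccjj" already present; 1 new (j)
Total nodes = 8 + 5 + 7 + 6 + 4 + 0 + 1 + 5 + 7 + 3 + 1 + 1 = 48

48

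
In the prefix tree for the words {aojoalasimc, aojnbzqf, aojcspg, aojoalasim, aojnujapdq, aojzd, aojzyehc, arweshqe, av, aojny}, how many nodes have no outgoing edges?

9

A leaf is a node with no children — equivalently, the end of a word that is not a proper prefix of any other stored word.
Those words: "aojcspg", "aojnbzqf", "aojnujapdq", "aojny", "aojoalasimc", "aojzd", "aojzyehc", "arweshqe", "av"
Leaf count: 9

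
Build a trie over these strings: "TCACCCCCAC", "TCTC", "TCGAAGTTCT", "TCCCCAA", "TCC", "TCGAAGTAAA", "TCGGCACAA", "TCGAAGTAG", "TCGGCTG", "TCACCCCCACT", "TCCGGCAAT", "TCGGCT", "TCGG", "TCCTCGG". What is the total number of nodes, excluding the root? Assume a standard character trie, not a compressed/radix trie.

Count nodes per top-level branch (shared prefixes stored once):
  'T'-branch (TCACCCCCAC, TCACCCCCACT, TCC, TCCCCAA, TCCGGCAAT, TCCTCGG, TCGAAGTAAA, TCGAAGTAG, TCGAAGTTCT, TCGG, TCGGCACAA, TCGGCT, TCGGCTG, TCTC): 48 nodes
Sum: 48

48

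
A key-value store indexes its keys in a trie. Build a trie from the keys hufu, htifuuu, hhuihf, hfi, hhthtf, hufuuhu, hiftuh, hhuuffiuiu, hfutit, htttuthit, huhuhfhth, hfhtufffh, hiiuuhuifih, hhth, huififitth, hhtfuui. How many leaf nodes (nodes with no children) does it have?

14

Leaves are exactly the stored words that no other stored word extends.
Those words: "hfhtufffh", "hfi", "hfutit", "hhtfuui", "hhthtf", "hhuihf", "hhuuffiuiu", "hiftuh", "hiiuuhuifih", "htifuuu", "htttuthit", "hufuuhu", "huhuhfhth", "huififitth"
Leaf count: 14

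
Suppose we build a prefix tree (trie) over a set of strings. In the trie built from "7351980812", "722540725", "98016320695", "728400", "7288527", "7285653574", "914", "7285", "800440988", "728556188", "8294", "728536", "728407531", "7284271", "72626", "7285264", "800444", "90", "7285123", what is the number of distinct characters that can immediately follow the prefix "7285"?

5

Follow the path "7285" to its node, then look at its outgoing edges.
Characters that immediately follow "7285" among the stored strings: {1, 2, 3, 5, 6}.
That node has 5 child edges.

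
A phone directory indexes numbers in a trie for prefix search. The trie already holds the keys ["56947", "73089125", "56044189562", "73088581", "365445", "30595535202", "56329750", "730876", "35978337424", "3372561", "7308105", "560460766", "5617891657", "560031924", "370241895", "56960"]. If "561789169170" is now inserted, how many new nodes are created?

"56178916" is already a path in the trie; the remaining "9170" must be added.
New nodes needed: |"561789169170"| − 8 = 12 − 8 = 4.

4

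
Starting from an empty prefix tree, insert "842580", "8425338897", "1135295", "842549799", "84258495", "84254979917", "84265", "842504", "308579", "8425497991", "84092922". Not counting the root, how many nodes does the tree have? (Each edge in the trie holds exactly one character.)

Trace insertions, counting only characters that open a new branch:
  "842580" → 6 new (8, 4, 2, 5, 8, 0)
  "8425338897" → prefix "8425" already present; 6 new (3, 3, 8, 8, 9, 7)
  "1135295" → 7 new (1, 1, 3, 5, 2, 9, 5)
  "842549799" → prefix "8425" already present; 5 new (4, 9, 7, 9, 9)
  "84258495" → prefix "84258" already present; 3 new (4, 9, 5)
  "84254979917" → prefix "842549799" already present; 2 new (1, 7)
  "84265" → prefix "842" already present; 2 new (6, 5)
  "842504" → prefix "8425" already present; 2 new (0, 4)
  "308579" → 6 new (3, 0, 8, 5, 7, 9)
  "8425497991" → prefix "8425497991" already present; 0 new (none)
  "84092922" → prefix "84" already present; 6 new (0, 9, 2, 9, 2, 2)
Total nodes = 6 + 6 + 7 + 5 + 3 + 2 + 2 + 2 + 6 + 0 + 6 = 45

45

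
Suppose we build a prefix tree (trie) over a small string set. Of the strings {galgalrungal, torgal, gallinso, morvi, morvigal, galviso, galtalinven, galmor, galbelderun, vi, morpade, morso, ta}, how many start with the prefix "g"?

6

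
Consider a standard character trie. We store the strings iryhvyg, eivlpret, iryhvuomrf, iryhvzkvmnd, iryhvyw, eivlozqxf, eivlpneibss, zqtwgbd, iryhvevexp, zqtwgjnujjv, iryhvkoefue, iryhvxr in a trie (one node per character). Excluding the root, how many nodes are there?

64

Trace insertions, counting only characters that open a new branch:
  "iryhvyg" → 7 new (i, r, y, h, v, y, g)
  "eivlpret" → 8 new (e, i, v, l, p, r, e, t)
  "iryhvuomrf" → prefix "iryhv" already present; 5 new (u, o, m, r, f)
  "iryhvzkvmnd" → prefix "iryhv" already present; 6 new (z, k, v, m, n, d)
  "iryhvyw" → prefix "iryhvy" already present; 1 new (w)
  "eivlozqxf" → prefix "eivl" already present; 5 new (o, z, q, x, f)
  "eivlpneibss" → prefix "eivlp" already present; 6 new (n, e, i, b, s, s)
  "zqtwgbd" → 7 new (z, q, t, w, g, b, d)
  "iryhvevexp" → prefix "iryhv" already present; 5 new (e, v, e, x, p)
  "zqtwgjnujjv" → prefix "zqtwg" already present; 6 new (j, n, u, j, j, v)
  "iryhvkoefue" → prefix "iryhv" already present; 6 new (k, o, e, f, u, e)
  "iryhvxr" → prefix "iryhv" already present; 2 new (x, r)
Total nodes = 7 + 8 + 5 + 6 + 1 + 5 + 6 + 7 + 5 + 6 + 6 + 2 = 64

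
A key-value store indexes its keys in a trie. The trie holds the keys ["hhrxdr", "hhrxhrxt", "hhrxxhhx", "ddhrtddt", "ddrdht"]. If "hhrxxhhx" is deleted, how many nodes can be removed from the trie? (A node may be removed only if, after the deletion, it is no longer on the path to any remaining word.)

4

After clearing the end-marker at "hhrxxhhx", prune upward until reaching a node still needed by another word.
The suffix "xhhx" (4 nodes) is used only by "hhrxxhhx"; the node for "hhrx" still has the child "d", so pruning stops there.
Nodes removed: 4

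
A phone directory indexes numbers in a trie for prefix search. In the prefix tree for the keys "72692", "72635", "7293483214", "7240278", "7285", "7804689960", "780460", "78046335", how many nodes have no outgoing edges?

8

Leaves are exactly the stored words that no other stored word extends.
Those words: "7240278", "72635", "72692", "7285", "7293483214", "780460", "78046335", "7804689960"
Leaf count: 8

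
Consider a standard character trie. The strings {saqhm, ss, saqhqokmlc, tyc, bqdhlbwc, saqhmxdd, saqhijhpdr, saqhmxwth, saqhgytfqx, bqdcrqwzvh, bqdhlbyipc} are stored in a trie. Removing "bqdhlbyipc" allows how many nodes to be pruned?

Walk "bqdhlbyipc" from the leaf back toward the root, removing each node that no remaining word uses.
The suffix "yipc" (4 nodes) is used only by "bqdhlbyipc"; the node for "bqdhlb" still has the child "w", so pruning stops there.
Nodes removed: 4

4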